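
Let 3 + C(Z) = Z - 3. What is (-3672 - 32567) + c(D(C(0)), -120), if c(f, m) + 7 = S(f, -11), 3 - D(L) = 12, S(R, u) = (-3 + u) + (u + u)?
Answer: -36282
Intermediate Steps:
S(R, u) = -3 + 3*u (S(R, u) = (-3 + u) + 2*u = -3 + 3*u)
C(Z) = -6 + Z (C(Z) = -3 + (Z - 3) = -3 + (-3 + Z) = -6 + Z)
D(L) = -9 (D(L) = 3 - 1*12 = 3 - 12 = -9)
c(f, m) = -43 (c(f, m) = -7 + (-3 + 3*(-11)) = -7 + (-3 - 33) = -7 - 36 = -43)
(-3672 - 32567) + c(D(C(0)), -120) = (-3672 - 32567) - 43 = -36239 - 43 = -36282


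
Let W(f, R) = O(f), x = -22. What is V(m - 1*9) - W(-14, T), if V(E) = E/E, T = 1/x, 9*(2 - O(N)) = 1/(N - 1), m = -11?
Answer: -136/135 ≈ -1.0074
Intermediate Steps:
O(N) = 2 - 1/(9*(-1 + N)) (O(N) = 2 - 1/(9*(N - 1)) = 2 - 1/(9*(-1 + N)))
T = -1/22 (T = 1/(-22) = -1/22 ≈ -0.045455)
W(f, R) = (-19 + 18*f)/(9*(-1 + f))
V(E) = 1
V(m - 1*9) - W(-14, T) = 1 - (-19 + 18*(-14))/(9*(-1 - 14)) = 1 - (-19 - 252)/(9*(-15)) = 1 - (-1)*(-271)/(9*15) = 1 - 1*271/135 = 1 - 271/135 = -136/135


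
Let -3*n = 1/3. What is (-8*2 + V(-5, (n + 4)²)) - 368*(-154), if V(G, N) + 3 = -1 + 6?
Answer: 56658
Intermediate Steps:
n = -⅑ (n = -⅓/3 = -⅓*⅓ = -⅑ ≈ -0.11111)
V(G, N) = 2 (V(G, N) = -3 + (-1 + 6) = -3 + 5 = 2)
(-8*2 + V(-5, (n + 4)²)) - 368*(-154) = (-8*2 + 2) - 368*(-154) = (-16 + 2) + 56672 = -14 + 56672 = 56658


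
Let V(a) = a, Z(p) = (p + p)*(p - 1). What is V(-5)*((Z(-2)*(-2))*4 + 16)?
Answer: 400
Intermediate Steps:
Z(p) = 2*p*(-1 + p) (Z(p) = (2*p)*(-1 + p) = 2*p*(-1 + p))
V(-5)*((Z(-2)*(-2))*4 + 16) = -5*(((2*(-2)*(-1 - 2))*(-2))*4 + 16) = -5*(((2*(-2)*(-3))*(-2))*4 + 16) = -5*((12*(-2))*4 + 16) = -5*(-24*4 + 16) = -5*(-96 + 16) = -5*(-80) = 400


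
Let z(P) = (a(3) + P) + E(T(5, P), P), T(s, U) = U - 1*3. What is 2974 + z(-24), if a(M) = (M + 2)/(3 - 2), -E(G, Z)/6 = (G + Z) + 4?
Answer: 3237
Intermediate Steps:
T(s, U) = -3 + U (T(s, U) = U - 3 = -3 + U)
E(G, Z) = -24 - 6*G - 6*Z (E(G, Z) = -6*((G + Z) + 4) = -6*(4 + G + Z) = -24 - 6*G - 6*Z)
a(M) = 2 + M (a(M) = (2 + M)/1 = (2 + M)*1 = 2 + M)
z(P) = -1 - 11*P (z(P) = ((2 + 3) + P) + (-24 - 6*(-3 + P) - 6*P) = (5 + P) + (-24 + (18 - 6*P) - 6*P) = (5 + P) + (-6 - 12*P) = -1 - 11*P)
2974 + z(-24) = 2974 + (-1 - 11*(-24)) = 2974 + (-1 + 264) = 2974 + 263 = 3237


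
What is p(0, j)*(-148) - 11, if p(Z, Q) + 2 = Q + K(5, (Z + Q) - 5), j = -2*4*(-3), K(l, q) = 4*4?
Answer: -5635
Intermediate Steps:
K(l, q) = 16
j = 24 (j = -8*(-3) = 24)
p(Z, Q) = 14 + Q (p(Z, Q) = -2 + (Q + 16) = -2 + (16 + Q) = 14 + Q)
p(0, j)*(-148) - 11 = (14 + 24)*(-148) - 11 = 38*(-148) - 11 = -5624 - 11 = -5635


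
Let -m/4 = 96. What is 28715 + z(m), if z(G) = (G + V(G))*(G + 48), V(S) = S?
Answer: 286763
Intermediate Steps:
m = -384 (m = -4*96 = -384)
z(G) = 2*G*(48 + G) (z(G) = (G + G)*(G + 48) = (2*G)*(48 + G) = 2*G*(48 + G))
28715 + z(m) = 28715 + 2*(-384)*(48 - 384) = 28715 + 2*(-384)*(-336) = 28715 + 258048 = 286763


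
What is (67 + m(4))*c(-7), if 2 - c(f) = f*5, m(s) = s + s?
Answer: 2775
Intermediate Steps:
m(s) = 2*s
c(f) = 2 - 5*f (c(f) = 2 - f*5 = 2 - 5*f)
(67 + m(4))*c(-7) = (67 + 2*4)*(2 - 5*(-7)) = (67 + 8)*(2 + 35) = 75*37 = 2775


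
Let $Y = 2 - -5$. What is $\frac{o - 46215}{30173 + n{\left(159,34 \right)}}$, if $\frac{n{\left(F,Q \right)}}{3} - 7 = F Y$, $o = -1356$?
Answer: $- \frac{47571}{33533} \approx -1.4186$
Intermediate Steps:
$Y = 7$ ($Y = 2 + 5 = 7$)
$n{\left(F,Q \right)} = 21 + 21 F$ ($n{\left(F,Q \right)} = 21 + 3 F 7 = 21 + 3 \cdot 7 F = 21 + 21 F$)
$\frac{o - 46215}{30173 + n{\left(159,34 \right)}} = \frac{-1356 - 46215}{30173 + \left(21 + 21 \cdot 159\right)} = - \frac{47571}{30173 + \left(21 + 3339\right)} = - \frac{47571}{30173 + 3360} = - \frac{47571}{33533}$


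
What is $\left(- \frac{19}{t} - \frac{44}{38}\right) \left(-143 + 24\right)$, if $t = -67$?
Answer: $\frac{132447}{1273} \approx 104.04$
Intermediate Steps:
$\left(- \frac{19}{t} - \frac{44}{38}\right) \left(-143 + 24\right) = \left(- \frac{19}{-67} - \frac{44}{38}\right) \left(-143 + 24\right) = \left(\left(-19\right) \left(- \frac{1}{67}\right) - \frac{22}{19}\right) \left(-119\right) = \left(\frac{19}{67} - \frac{22}{19}\right) \left(-119\right) = \left(- \frac{1113}{1273}\right) \left(-119\right) = \frac{132447}{1273}$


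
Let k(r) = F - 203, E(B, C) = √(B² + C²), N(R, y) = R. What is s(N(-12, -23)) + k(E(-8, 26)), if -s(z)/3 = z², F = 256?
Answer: -379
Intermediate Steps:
s(z) = -3*z²
k(r) = 53 (k(r) = 256 - 203 = 53)
s(N(-12, -23)) + k(E(-8, 26)) = -3*(-12)² + 53 = -3*144 + 53 = -432 + 53 = -379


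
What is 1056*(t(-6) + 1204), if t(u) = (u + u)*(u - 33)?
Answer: 1765632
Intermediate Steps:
t(u) = 2*u*(-33 + u) (t(u) = (2*u)*(-33 + u) = 2*u*(-33 + u))
1056*(t(-6) + 1204) = 1056*(2*(-6)*(-33 - 6) + 1204) = 1056*(2*(-6)*(-39) + 1204) = 1056*(468 + 1204) = 1056*1672 = 1765632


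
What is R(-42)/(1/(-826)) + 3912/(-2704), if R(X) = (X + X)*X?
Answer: -984975753/338 ≈ -2.9141e+6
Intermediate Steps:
R(X) = 2*X² (R(X) = (2*X)*X = 2*X²)
R(-42)/(1/(-826)) + 3912/(-2704) = (2*(-42)²)/(1/(-826)) + 3912/(-2704) = (2*1764)/(-1/826) + 3912*(-1/2704) = 3528*(-826) - 489/338 = -2914128 - 489/338 = -984975753/338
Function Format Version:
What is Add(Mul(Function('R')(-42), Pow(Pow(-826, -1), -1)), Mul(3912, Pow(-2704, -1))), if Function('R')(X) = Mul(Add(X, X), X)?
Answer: Rational(-984975753, 338) ≈ -2.9141e+6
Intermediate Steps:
Function('R')(X) = Mul(2, Pow(X, 2)) (Function('R')(X) = Mul(Mul(2, X), X) = Mul(2, Pow(X, 2)))
Add(Mul(Function('R')(-42), Pow(Pow(-826, -1), -1)), Mul(3912, Pow(-2704, -1))) = Add(Mul(Mul(2, Pow(-42, 2)), Pow(Pow(-826, -1), -1)), Mul(3912, Pow(-2704, -1))) = Add(Mul(Mul(2, 1764), Pow(Rational(-1, 826), -1)), Mul(3912, Rational(-1, 2704))) = Add(Mul(3528, -826), Rational(-489, 338)) = Add(-2914128, Rational(-489, 338)) = Rational(-984975753, 338)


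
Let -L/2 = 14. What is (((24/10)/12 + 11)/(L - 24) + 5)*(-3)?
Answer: -933/65 ≈ -14.354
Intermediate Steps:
L = -28 (L = -2*14 = -28)
(((24/10)/12 + 11)/(L - 24) + 5)*(-3) = (((24/10)/12 + 11)/(-28 - 24) + 5)*(-3) = (((24*(1/10))*(1/12) + 11)/(-52) + 5)*(-3) = (((12/5)*(1/12) + 11)*(-1/52) + 5)*(-3) = ((1/5 + 11)*(-1/52) + 5)*(-3) = ((56/5)*(-1/52) + 5)*(-3) = (-14/65 + 5)*(-3) = (311/65)*(-3) = -933/65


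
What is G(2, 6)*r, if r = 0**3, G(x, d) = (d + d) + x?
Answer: 0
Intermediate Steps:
G(x, d) = x + 2*d (G(x, d) = 2*d + x = x + 2*d)
r = 0
G(2, 6)*r = (2 + 2*6)*0 = (2 + 12)*0 = 14*0 = 0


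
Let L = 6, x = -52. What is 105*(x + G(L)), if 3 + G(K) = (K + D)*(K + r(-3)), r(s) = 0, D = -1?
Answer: -2625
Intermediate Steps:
G(K) = -3 + K*(-1 + K) (G(K) = -3 + (K - 1)*(K + 0) = -3 + (-1 + K)*K = -3 + K*(-1 + K))
105*(x + G(L)) = 105*(-52 + (-3 + 6² - 1*6)) = 105*(-52 + (-3 + 36 - 6)) = 105*(-52 + 27) = 105*(-25) = -2625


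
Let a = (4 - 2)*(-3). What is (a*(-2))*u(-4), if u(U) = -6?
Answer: -72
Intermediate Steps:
a = -6 (a = 2*(-3) = -6)
(a*(-2))*u(-4) = -6*(-2)*(-6) = 12*(-6) = -72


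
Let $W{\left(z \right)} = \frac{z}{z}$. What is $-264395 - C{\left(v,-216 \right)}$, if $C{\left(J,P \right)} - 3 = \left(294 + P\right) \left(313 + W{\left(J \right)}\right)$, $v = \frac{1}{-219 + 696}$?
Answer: $-288890$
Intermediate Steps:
$W{\left(z \right)} = 1$
$v = \frac{1}{477} \approx 0.0020964$
$C{\left(J,P \right)} = 92319 + 314 P$ ($C{\left(J,P \right)} = 3 + \left(294 + P\right) \left(313 + 1\right) = 3 + \left(294 + P\right) 314 = 3 + \left(92316 + 314 P\right) = 92319 + 314 P$)
$-264395 - C{\left(v,-216 \right)} = -264395 - \left(92319 + 314 \left(-216\right)\right) = -264395 - \left(92319 - 67824\right) = -264395 - 24495 = -288890$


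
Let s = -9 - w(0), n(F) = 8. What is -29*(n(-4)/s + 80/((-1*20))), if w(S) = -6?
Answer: 580/3 ≈ 193.33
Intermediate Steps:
s = -3 (s = -9 - 1*(-6) = -9 + 6 = -3)
-29*(n(-4)/s + 80/((-1*20))) = -29*(8/(-3) + 80/((-1*20))) = -29*(8*(-⅓) + 80/(-20)) = -29*(-8/3 + 80*(-1/20)) = -29*(-8/3 - 4) = -29*(-20/3) = 580/3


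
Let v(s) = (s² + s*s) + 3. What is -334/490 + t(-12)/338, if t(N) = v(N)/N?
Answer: -249549/331240 ≈ -0.75338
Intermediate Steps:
v(s) = 3 + 2*s² (v(s) = (s² + s²) + 3 = 2*s² + 3 = 3 + 2*s²)
t(N) = (3 + 2*N²)/N
-334/490 + t(-12)/338 = -334/490 + (2*(-12) + 3/(-12))/338 = -334*1/490 + (-24 + 3*(-1/12))*(1/338) = -167/245 + (-24 - ¼)*(1/338) = -167/245 - 97/4*1/338 = -167/245 - 97/1352 = -249549/331240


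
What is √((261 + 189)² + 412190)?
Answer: √614690 ≈ 784.02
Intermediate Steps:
√((261 + 189)² + 412190) = √(450² + 412190) = √(202500 + 412190) = √614690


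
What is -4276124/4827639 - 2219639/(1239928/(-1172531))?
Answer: 12564386410225365379/5985924769992 ≈ 2.0990e+6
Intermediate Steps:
-4276124/4827639 - 2219639/(1239928/(-1172531)) = -4276124*1/4827639 - 2219639/(1239928*(-1/1172531)) = -4276124/4827639 - 2219639/(-1239928/1172531) = -4276124/4827639 - 2219639*(-1172531/1239928) = -4276124/4827639 + 2602595536309/1239928 = 12564386410225365379/5985924769992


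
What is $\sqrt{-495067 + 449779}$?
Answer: $6 i \sqrt{1258} \approx 212.81 i$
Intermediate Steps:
$\sqrt{-495067 + 449779} = \sqrt{-45288} = 6 i \sqrt{1258}$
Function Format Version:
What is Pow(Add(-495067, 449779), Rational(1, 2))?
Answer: Mul(6, I, Pow(1258, Rational(1, 2))) ≈ Mul(212.81, I)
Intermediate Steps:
Pow(Add(-495067, 449779), Rational(1, 2)) = Pow(-45288, Rational(1, 2)) = Mul(6, I, Pow(1258, Rational(1, 2)))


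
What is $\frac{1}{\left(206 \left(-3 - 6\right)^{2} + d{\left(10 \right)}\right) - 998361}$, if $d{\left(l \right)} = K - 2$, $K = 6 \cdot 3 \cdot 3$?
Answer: $- \frac{1}{981623} \approx -1.0187 \cdot 10^{-6}$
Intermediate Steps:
$K = 54$ ($K = 18 \cdot 3 = 54$)
$d{\left(l \right)} = 52$ ($d{\left(l \right)} = 54 - 2 = 52$)
$\frac{1}{\left(206 \left(-3 - 6\right)^{2} + d{\left(10 \right)}\right) - 998361} = \frac{1}{\left(206 \left(-3 - 6\right)^{2} + 52\right) - 998361} = \frac{1}{\left(206 \left(-9\right)^{2} + 52\right) - 998361} = \frac{1}{\left(206 \cdot 81 + 52\right) - 998361} = \frac{1}{\left(16686 + 52\right) - 998361} = \frac{1}{16738 - 998361} = \frac{1}{-981623} = - \frac{1}{981623}$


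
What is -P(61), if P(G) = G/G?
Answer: -1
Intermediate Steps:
P(G) = 1
-P(61) = -1*1 = -1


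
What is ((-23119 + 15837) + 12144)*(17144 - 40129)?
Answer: -111753070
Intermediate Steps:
((-23119 + 15837) + 12144)*(17144 - 40129) = (-7282 + 12144)*(-22985) = 4862*(-22985) = -111753070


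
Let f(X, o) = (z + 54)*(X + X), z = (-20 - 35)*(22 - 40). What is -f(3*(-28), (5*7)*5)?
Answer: 175392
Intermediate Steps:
z = 990 (z = -55*(-18) = 990)
f(X, o) = 2088*X (f(X, o) = (990 + 54)*(X + X) = 1044*(2*X) = 2088*X)
-f(3*(-28), (5*7)*5) = -2088*3*(-28) = -2088*(-84) = -1*(-175392) = 175392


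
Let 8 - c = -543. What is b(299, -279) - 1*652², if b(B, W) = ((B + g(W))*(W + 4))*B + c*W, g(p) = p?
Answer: -2223333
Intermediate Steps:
c = 551 (c = 8 - 1*(-543) = 8 + 543 = 551)
b(B, W) = 551*W + B*(4 + W)*(B + W) (b(B, W) = ((B + W)*(W + 4))*B + 551*W = ((B + W)*(4 + W))*B + 551*W = ((4 + W)*(B + W))*B + 551*W = B*(4 + W)*(B + W) + 551*W = 551*W + B*(4 + W)*(B + W))
b(299, -279) - 1*652² = (4*299² + 551*(-279) + 299*(-279)² - 279*299² + 4*299*(-279)) - 1*652² = (4*89401 - 153729 + 299*77841 - 279*89401 - 333684) - 1*425104 = (357604 - 153729 + 23274459 - 24942879 - 333684) - 425104 = -1798229 - 425104 = -2223333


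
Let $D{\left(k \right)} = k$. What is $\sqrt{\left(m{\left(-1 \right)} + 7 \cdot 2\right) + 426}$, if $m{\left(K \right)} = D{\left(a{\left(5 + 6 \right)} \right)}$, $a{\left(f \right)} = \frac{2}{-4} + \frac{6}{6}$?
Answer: $\frac{\sqrt{1762}}{2} \approx 20.988$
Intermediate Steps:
$a{\left(f \right)} = \frac{1}{2}$ ($a{\left(f \right)} = 2 \left(- \frac{1}{4}\right) + 6 \cdot \frac{1}{6} = - \frac{1}{2} + 1 = \frac{1}{2}$)
$m{\left(K \right)} = \frac{1}{2}$
$\sqrt{\left(m{\left(-1 \right)} + 7 \cdot 2\right) + 426} = \sqrt{\left(\frac{1}{2} + 7 \cdot 2\right) + 426} = \sqrt{\left(\frac{1}{2} + 14\right) + 426} = \sqrt{\frac{29}{2} + 426} = \sqrt{\frac{881}{2}} = \frac{\sqrt{1762}}{2}$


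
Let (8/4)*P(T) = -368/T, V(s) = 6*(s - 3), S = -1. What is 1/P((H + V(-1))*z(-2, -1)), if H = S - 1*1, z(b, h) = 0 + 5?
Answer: 65/92 ≈ 0.70652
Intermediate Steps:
z(b, h) = 5
H = -2 (H = -1 - 1*1 = -1 - 1 = -2)
V(s) = -18 + 6*s (V(s) = 6*(-3 + s) = -18 + 6*s)
P(T) = -184/T (P(T) = (-368/T)/2 = -184/T)
1/P((H + V(-1))*z(-2, -1)) = 1/(-184*1/(5*(-2 + (-18 + 6*(-1))))) = 1/(-184*1/(5*(-2 + (-18 - 6)))) = 1/(-184*1/(5*(-2 - 24))) = 1/(-184/((-26*5))) = 1/(-184/(-130)) = 1/(-184*(-1/130)) = 1/(92/65) = 65/92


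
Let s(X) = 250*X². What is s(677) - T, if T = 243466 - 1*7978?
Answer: 114346762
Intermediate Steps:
T = 235488 (T = 243466 - 7978 = 235488)
s(677) - T = 250*677² - 1*235488 = 250*458329 - 235488 = 114582250 - 235488 = 114346762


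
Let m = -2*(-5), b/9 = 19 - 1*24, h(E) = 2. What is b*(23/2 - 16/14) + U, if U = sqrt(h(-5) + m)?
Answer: -6525/14 + 2*sqrt(3) ≈ -462.61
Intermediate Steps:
b = -45 (b = 9*(19 - 1*24) = 9*(19 - 24) = 9*(-5) = -45)
m = 10
U = 2*sqrt(3) (U = sqrt(2 + 10) = sqrt(12) = 2*sqrt(3) ≈ 3.4641)
b*(23/2 - 16/14) + U = -45*(23/2 - 16/14) + 2*sqrt(3) = -45*(23*(1/2) - 16*1/14) + 2*sqrt(3) = -45*(23/2 - 8/7) + 2*sqrt(3) = -45*145/14 + 2*sqrt(3) = -6525/14 + 2*sqrt(3)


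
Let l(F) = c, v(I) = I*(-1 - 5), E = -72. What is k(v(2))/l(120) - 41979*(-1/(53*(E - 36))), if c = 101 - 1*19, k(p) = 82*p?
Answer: -36889/1908 ≈ -19.334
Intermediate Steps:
v(I) = -6*I (v(I) = I*(-6) = -6*I)
c = 82 (c = 101 - 19 = 82)
l(F) = 82
k(v(2))/l(120) - 41979*(-1/(53*(E - 36))) = (82*(-6*2))/82 - 41979*(-1/(53*(-72 - 36))) = (82*(-12))*(1/82) - 41979/((-53*(-108))) = -984*1/82 - 41979/5724 = -12 - 41979*1/5724 = -12 - 13993/1908 = -36889/1908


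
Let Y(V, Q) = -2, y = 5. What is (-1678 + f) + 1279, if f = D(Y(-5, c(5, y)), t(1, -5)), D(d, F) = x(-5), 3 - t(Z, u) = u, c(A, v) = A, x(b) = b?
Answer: -404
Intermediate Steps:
t(Z, u) = 3 - u
D(d, F) = -5
f = -5
(-1678 + f) + 1279 = (-1678 - 5) + 1279 = -1683 + 1279 = -404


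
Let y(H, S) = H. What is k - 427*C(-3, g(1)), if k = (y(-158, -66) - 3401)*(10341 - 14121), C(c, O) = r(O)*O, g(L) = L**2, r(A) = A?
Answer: 13452593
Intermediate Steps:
C(c, O) = O**2 (C(c, O) = O*O = O**2)
k = 13453020 (k = (-158 - 3401)*(10341 - 14121) = -3559*(-3780) = 13453020)
k - 427*C(-3, g(1)) = 13453020 - 427*(1**2)**2 = 13453020 - 427*1**2 = 13453020 - 427*1 = 13453020 - 427 = 13452593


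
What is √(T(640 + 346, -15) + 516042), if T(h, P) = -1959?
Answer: √514083 ≈ 717.00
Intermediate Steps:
√(T(640 + 346, -15) + 516042) = √(-1959 + 516042) = √514083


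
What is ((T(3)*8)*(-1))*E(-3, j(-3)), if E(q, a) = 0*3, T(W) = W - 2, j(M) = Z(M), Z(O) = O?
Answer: 0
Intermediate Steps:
j(M) = M
T(W) = -2 + W
E(q, a) = 0
((T(3)*8)*(-1))*E(-3, j(-3)) = (((-2 + 3)*8)*(-1))*0 = ((1*8)*(-1))*0 = (8*(-1))*0 = -8*0 = 0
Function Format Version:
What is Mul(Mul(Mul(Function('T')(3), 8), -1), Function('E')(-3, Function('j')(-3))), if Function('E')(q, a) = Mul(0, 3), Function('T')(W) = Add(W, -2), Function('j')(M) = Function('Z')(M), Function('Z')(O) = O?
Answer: 0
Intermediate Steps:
Function('j')(M) = M
Function('T')(W) = Add(-2, W)
Function('E')(q, a) = 0
Mul(Mul(Mul(Function('T')(3), 8), -1), Function('E')(-3, Function('j')(-3))) = Mul(Mul(Mul(Add(-2, 3), 8), -1), 0) = Mul(Mul(Mul(1, 8), -1), 0) = Mul(Mul(8, -1), 0) = Mul(-8, 0) = 0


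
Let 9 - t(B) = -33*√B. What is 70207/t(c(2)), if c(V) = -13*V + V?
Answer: 70207/2913 - 1544554*I*√6/8739 ≈ 24.101 - 432.93*I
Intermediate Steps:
c(V) = -12*V
t(B) = 9 + 33*√B (t(B) = 9 - (-33)*√B = 9 + 33*√B)
70207/t(c(2)) = 70207/(9 + 33*√(-12*2)) = 70207/(9 + 33*√(-24)) = 70207/(9 + 33*(2*I*√6)) = 70207/(9 + 66*I*√6)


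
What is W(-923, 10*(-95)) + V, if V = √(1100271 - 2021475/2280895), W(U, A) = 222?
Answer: 222 + 27*√314081506884914/456179 ≈ 1270.9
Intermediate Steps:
V = 27*√314081506884914/456179 (V = √(1100271 - 2021475*1/2280895) = √(1100271 - 404295/456179) = √(501920120214/456179) = 27*√314081506884914/456179 ≈ 1048.9)
W(-923, 10*(-95)) + V = 222 + 27*√314081506884914/456179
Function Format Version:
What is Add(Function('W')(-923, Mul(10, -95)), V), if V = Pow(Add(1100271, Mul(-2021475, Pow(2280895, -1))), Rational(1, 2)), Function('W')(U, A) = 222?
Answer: Add(222, Mul(Rational(27, 456179), Pow(314081506884914, Rational(1, 2)))) ≈ 1270.9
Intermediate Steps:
V = Mul(Rational(27, 456179), Pow(314081506884914, Rational(1, 2))) (V = Pow(Add(1100271, Mul(-2021475, Rational(1, 2280895))), Rational(1, 2)) = Pow(Add(1100271, Rational(-404295, 456179)), Rational(1, 2)) = Pow(Rational(501920120214, 456179), Rational(1, 2)) = Mul(Rational(27, 456179), Pow(314081506884914, Rational(1, 2))) ≈ 1048.9)
Add(Function('W')(-923, Mul(10, -95)), V) = Add(222, Mul(Rational(27, 456179), Pow(314081506884914, Rational(1, 2))))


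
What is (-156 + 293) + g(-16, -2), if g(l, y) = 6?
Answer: 143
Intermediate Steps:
(-156 + 293) + g(-16, -2) = (-156 + 293) + 6 = 137 + 6 = 143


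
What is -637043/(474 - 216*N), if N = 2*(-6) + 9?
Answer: -57913/102 ≈ -567.77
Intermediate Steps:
N = -3 (N = -12 + 9 = -3)
-637043/(474 - 216*N) = -637043/(474 - 216*(-3)) = -637043/(474 + 648) = -637043/1122 = -637043*1/1122 = -57913/102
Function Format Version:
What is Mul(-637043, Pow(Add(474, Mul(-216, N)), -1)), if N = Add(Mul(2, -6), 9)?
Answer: Rational(-57913, 102) ≈ -567.77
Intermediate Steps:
N = -3 (N = Add(-12, 9) = -3)
Mul(-637043, Pow(Add(474, Mul(-216, N)), -1)) = Mul(-637043, Pow(Add(474, Mul(-216, -3)), -1)) = Mul(-637043, Pow(Add(474, 648), -1)) = Mul(-637043, Pow(1122, -1)) = Mul(-637043, Rational(1, 1122)) = Rational(-57913, 102)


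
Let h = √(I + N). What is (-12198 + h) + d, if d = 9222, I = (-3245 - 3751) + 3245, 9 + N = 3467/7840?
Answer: -2976 + I*√294749330/280 ≈ -2976.0 + 61.315*I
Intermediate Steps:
N = -67093/7840 (N = -9 + 3467/7840 = -67093/7840 ≈ -8.5578)
I = -3751 (I = -6996 + 3245 = -3751)
h = I*√294749330/280 (h = √(-3751 - 67093/7840) = √(-29474933/7840) = I*√294749330/280 ≈ 61.315*I)
(-12198 + h) + d = (-12198 + I*√294749330/280) + 9222 = -2976 + I*√294749330/280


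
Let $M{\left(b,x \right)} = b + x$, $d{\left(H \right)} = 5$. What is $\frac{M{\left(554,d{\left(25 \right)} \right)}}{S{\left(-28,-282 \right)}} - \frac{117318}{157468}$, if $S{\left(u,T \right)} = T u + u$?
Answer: $- \frac{208758353}{309739556} \approx -0.67398$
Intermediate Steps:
$S{\left(u,T \right)} = u + T u$
$\frac{M{\left(554,d{\left(25 \right)} \right)}}{S{\left(-28,-282 \right)}} - \frac{117318}{157468} = \frac{554 + 5}{\left(-28\right) \left(1 - 282\right)} - \frac{117318}{157468} = \frac{559}{\left(-28\right) \left(-281\right)} - \frac{58659}{78734} = \frac{559}{7868} - \frac{58659}{78734} = - \frac{208758353}{309739556}$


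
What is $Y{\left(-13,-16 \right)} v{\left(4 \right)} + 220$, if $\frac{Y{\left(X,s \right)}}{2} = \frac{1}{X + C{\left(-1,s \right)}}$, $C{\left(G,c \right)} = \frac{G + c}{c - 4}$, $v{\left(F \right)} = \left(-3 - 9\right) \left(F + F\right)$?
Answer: $\frac{19100}{81} \approx 235.8$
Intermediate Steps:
$v{\left(F \right)} = - 24 F$ ($v{\left(F \right)} = - 12 \cdot 2 F = - 24 F$)
$C{\left(G,c \right)} = \frac{G + c}{-4 + c}$
$Y{\left(X,s \right)} = \frac{2}{X + \frac{-1 + s}{-4 + s}}$
$Y{\left(-13,-16 \right)} v{\left(4 \right)} + 220 = \frac{2 \left(-4 - 16\right)}{-1 - 16 - 13 \left(-4 - 16\right)} \left(\left(-24\right) 4\right) + 220 = 2 \frac{1}{-1 - 16 - -260} \left(-20\right) \left(-96\right) + 220 = 2 \frac{1}{-1 - 16 + 260} \left(-20\right) \left(-96\right) + 220 = 2 \cdot \frac{1}{243} \left(-20\right) \left(-96\right) + 220 = \left(- \frac{40}{243}\right) \left(-96\right) + 220 = \frac{1280}{81} + 220 = \frac{19100}{81}$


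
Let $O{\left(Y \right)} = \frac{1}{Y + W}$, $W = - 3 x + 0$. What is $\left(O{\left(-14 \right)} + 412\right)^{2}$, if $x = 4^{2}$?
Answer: $\frac{652444849}{3844} \approx 1.6973 \cdot 10^{5}$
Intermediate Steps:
$x = 16$
$W = -48$ ($W = \left(-3\right) 16 + 0 = -48 + 0 = -48$)
$O{\left(Y \right)} = \frac{1}{-48 + Y}$ ($O{\left(Y \right)} = \frac{1}{Y - 48} = \frac{1}{-48 + Y}$)
$\left(O{\left(-14 \right)} + 412\right)^{2} = \left(\frac{1}{-48 - 14} + 412\right)^{2} = \left(\frac{1}{-62} + 412\right)^{2} = \left(- \frac{1}{62} + 412\right)^{2} = \left(\frac{25543}{62}\right)^{2} = \frac{652444849}{3844}$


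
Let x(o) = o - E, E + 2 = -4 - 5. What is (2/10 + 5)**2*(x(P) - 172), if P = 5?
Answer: -105456/25 ≈ -4218.2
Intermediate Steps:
E = -11 (E = -2 + (-4 - 5) = -2 - 9 = -11)
x(o) = 11 + o (x(o) = o - 1*(-11) = o + 11 = 11 + o)
(2/10 + 5)**2*(x(P) - 172) = (2/10 + 5)**2*((11 + 5) - 172) = (2*(1/10) + 5)**2*(16 - 172) = (1/5 + 5)**2*(-156) = (26/5)**2*(-156) = (676/25)*(-156) = -105456/25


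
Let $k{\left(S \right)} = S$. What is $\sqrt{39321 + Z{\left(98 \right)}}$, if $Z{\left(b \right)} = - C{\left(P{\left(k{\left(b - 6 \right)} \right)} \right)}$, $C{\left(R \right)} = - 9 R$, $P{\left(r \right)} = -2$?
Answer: $3 \sqrt{4367} \approx 198.25$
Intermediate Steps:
$Z{\left(b \right)} = -18$ ($Z{\left(b \right)} = - \left(-9\right) \left(-2\right) = \left(-1\right) 18 = -18$)
$\sqrt{39321 + Z{\left(98 \right)}} = \sqrt{39321 - 18} = \sqrt{39303} = 3 \sqrt{4367}$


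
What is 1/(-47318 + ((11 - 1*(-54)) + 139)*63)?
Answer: -1/34466 ≈ -2.9014e-5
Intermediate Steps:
1/(-47318 + ((11 - 1*(-54)) + 139)*63) = 1/(-47318 + ((11 + 54) + 139)*63) = 1/(-47318 + (65 + 139)*63) = 1/(-47318 + 204*63) = 1/(-47318 + 12852) = 1/(-34466) = -1/34466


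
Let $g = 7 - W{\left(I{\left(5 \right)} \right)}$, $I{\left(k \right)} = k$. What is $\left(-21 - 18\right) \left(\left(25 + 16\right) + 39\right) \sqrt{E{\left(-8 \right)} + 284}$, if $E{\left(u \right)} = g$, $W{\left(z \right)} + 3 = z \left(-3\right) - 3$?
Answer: $- 6240 \sqrt{78} \approx -55110.0$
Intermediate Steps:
$W{\left(z \right)} = -6 - 3 z$ ($W{\left(z \right)} = -3 + \left(z \left(-3\right) - 3\right) = -3 - \left(3 + 3 z\right) = -6 - 3 z$)
$g = 28$ ($g = 7 - \left(-6 - 15\right) = 7 - -21 = 7 + 21 = 28$)
$E{\left(u \right)} = 28$
$\left(-21 - 18\right) \left(\left(25 + 16\right) + 39\right) \sqrt{E{\left(-8 \right)} + 284} = \left(-21 - 18\right) \left(\left(25 + 16\right) + 39\right) \sqrt{28 + 284} = - 39 \left(41 + 39\right) \sqrt{312} = \left(-39\right) 80 \cdot 2 \sqrt{78} = - 3120 \cdot 2 \sqrt{78} = - 6240 \sqrt{78}$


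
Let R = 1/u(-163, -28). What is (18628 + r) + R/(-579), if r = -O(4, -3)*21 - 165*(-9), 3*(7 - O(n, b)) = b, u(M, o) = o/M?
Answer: 323348177/16212 ≈ 19945.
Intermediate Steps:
O(n, b) = 7 - b/3
R = 163/28 (R = 1/(-28/(-163)) = 1/(-28*(-1/163)) = 1/(28/163) = 163/28 ≈ 5.8214)
r = 1317 (r = -(7 - ⅓*(-3))*21 - 165*(-9) = -(7 + 1)*21 - 1*(-1485) = -1*8*21 + 1485 = -8*21 + 1485 = -168 + 1485 = 1317)
(18628 + r) + R/(-579) = (18628 + 1317) + (163/28)/(-579) = 19945 + (163/28)*(-1/579) = 19945 - 163/16212 = 323348177/16212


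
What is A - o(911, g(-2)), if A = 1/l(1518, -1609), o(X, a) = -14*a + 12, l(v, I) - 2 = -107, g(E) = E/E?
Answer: 209/105 ≈ 1.9905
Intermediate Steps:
g(E) = 1
l(v, I) = -105 (l(v, I) = 2 - 107 = -105)
o(X, a) = 12 - 14*a
A = -1/105 (A = 1/(-105) = -1/105 ≈ -0.0095238)
A - o(911, g(-2)) = -1/105 - (12 - 14*1) = -1/105 - (12 - 14) = -1/105 - 1*(-2) = -1/105 + 2 = 209/105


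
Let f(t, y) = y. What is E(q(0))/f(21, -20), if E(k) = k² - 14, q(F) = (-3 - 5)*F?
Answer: 7/10 ≈ 0.70000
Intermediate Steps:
q(F) = -8*F
E(k) = -14 + k²
E(q(0))/f(21, -20) = (-14 + (-8*0)²)/(-20) = (-14 + 0²)*(-1/20) = (-14 + 0)*(-1/20) = -14*(-1/20) = 7/10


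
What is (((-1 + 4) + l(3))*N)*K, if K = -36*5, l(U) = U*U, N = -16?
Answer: 34560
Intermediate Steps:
l(U) = U²
K = -180
(((-1 + 4) + l(3))*N)*K = (((-1 + 4) + 3²)*(-16))*(-180) = ((3 + 9)*(-16))*(-180) = (12*(-16))*(-180) = -192*(-180) = 34560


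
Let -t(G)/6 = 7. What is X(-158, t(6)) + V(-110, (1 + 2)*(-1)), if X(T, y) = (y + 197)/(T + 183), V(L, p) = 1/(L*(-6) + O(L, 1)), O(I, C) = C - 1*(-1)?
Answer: 20527/3310 ≈ 6.2015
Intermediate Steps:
t(G) = -42 (t(G) = -6*7 = -42)
O(I, C) = 1 + C (O(I, C) = C + 1 = 1 + C)
V(L, p) = 1/(2 - 6*L) (V(L, p) = 1/(L*(-6) + (1 + 1)) = 1/(-6*L + 2) = 1/(2 - 6*L))
X(T, y) = (197 + y)/(183 + T)
X(-158, t(6)) + V(-110, (1 + 2)*(-1)) = (197 - 42)/(183 - 158) - 1/(-2 + 6*(-110)) = 155/25 - 1/(-2 - 660) = (1/25)*155 - 1/(-662) = 31/5 - 1*(-1/662) = 31/5 + 1/662 = 20527/3310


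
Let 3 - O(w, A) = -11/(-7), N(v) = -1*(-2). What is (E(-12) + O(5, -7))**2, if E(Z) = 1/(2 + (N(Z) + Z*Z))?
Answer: 2211169/1073296 ≈ 2.0602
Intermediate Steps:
N(v) = 2
O(w, A) = 10/7 (O(w, A) = 3 - (-11)/(-7) = 3 - (-11)*(-1)/7 = 3 - 1*11/7 = 3 - 11/7 = 10/7)
E(Z) = 1/(4 + Z**2) (E(Z) = 1/(2 + (2 + Z*Z)) = 1/(2 + (2 + Z**2)) = 1/(4 + Z**2))
(E(-12) + O(5, -7))**2 = (1/(4 + (-12)**2) + 10/7)**2 = (1/(4 + 144) + 10/7)**2 = (1/148 + 10/7)**2 = (1487/1036)**2 = 2211169/1073296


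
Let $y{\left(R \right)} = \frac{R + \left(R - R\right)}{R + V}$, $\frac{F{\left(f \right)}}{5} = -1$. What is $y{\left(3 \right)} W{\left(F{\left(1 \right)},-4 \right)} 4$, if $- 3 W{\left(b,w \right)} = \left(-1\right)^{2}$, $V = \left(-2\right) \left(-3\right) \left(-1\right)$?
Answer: $\frac{4}{3} \approx 1.3333$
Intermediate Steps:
$F{\left(f \right)} = -5$ ($F{\left(f \right)} = 5 \left(-1\right) = -5$)
$V = -6$ ($V = 6 \left(-1\right) = -6$)
$W{\left(b,w \right)} = - \frac{1}{3}$ ($W{\left(b,w \right)} = - \frac{\left(-1\right)^{2}}{3} = \left(- \frac{1}{3}\right) 1 = - \frac{1}{3}$)
$y{\left(R \right)} = \frac{R}{-6 + R}$ ($y{\left(R \right)} = \frac{R + \left(R - R\right)}{R - 6} = \frac{R + 0}{-6 + R} = \frac{R}{-6 + R}$)
$y{\left(3 \right)} W{\left(F{\left(1 \right)},-4 \right)} 4 = \frac{3}{-6 + 3} \left(- \frac{1}{3}\right) 4 = \frac{3}{-3} \left(- \frac{1}{3}\right) 4 = 3 \left(- \frac{1}{3}\right) \left(- \frac{1}{3}\right) 4 = \left(-1\right) \left(- \frac{1}{3}\right) 4 = \frac{1}{3} \cdot 4 = \frac{4}{3}$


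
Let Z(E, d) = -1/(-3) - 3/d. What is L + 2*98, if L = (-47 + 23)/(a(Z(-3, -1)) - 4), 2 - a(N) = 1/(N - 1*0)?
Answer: 4748/23 ≈ 206.43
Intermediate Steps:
Z(E, d) = ⅓ - 3/d (Z(E, d) = -1*(-⅓) - 3/d = ⅓ - 3/d)
a(N) = 2 - 1/N (a(N) = 2 - 1/(N - 1*0) = 2 - 1/(N + 0) = 2 - 1/N)
L = 240/23 (L = (-47 + 23)/((2 - 1/((⅓)*(-9 - 1)/(-1))) - 4) = -24/((2 - 1/((⅓)*(-1)*(-10))) - 4) = -24/((2 - 1/10/3) - 4) = -24/((2 - 1*3/10) - 4) = -24/((2 - 3/10) - 4) = -24/(17/10 - 4) = -24/(-23/10) = -24*(-10/23) = 240/23 ≈ 10.435)
L + 2*98 = 240/23 + 2*98 = 240/23 + 196 = 4748/23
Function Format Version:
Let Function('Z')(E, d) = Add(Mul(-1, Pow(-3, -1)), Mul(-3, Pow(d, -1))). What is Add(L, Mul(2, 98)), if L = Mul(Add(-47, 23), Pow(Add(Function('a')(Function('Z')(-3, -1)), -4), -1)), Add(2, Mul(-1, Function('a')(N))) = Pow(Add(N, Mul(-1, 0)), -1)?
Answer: Rational(4748, 23) ≈ 206.43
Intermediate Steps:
Function('Z')(E, d) = Add(Rational(1, 3), Mul(-3, Pow(d, -1))) (Function('Z')(E, d) = Add(Mul(-1, Rational(-1, 3)), Mul(-3, Pow(d, -1))) = Add(Rational(1, 3), Mul(-3, Pow(d, -1))))
Function('a')(N) = Add(2, Mul(-1, Pow(N, -1))) (Function('a')(N) = Add(2, Mul(-1, Pow(Add(N, Mul(-1, 0)), -1))) = Add(2, Mul(-1, Pow(Add(N, 0), -1))) = Add(2, Mul(-1, Pow(N, -1))))
L = Rational(240, 23) (L = Mul(Add(-47, 23), Pow(Add(Add(2, Mul(-1, Pow(Mul(Rational(1, 3), Pow(-1, -1), Add(-9, -1)), -1))), -4), -1)) = Mul(-24, Pow(Add(Add(2, Mul(-1, Pow(Mul(Rational(1, 3), -1, -10), -1))), -4), -1)) = Mul(-24, Pow(Add(Add(2, Mul(-1, Pow(Rational(10, 3), -1))), -4), -1)) = Mul(-24, Pow(Add(Add(2, Mul(-1, Rational(3, 10))), -4), -1)) = Mul(-24, Pow(Add(Add(2, Rational(-3, 10)), -4), -1)) = Mul(-24, Pow(Add(Rational(17, 10), -4), -1)) = Mul(-24, Pow(Rational(-23, 10), -1)) = Mul(-24, Rational(-10, 23)) = Rational(240, 23) ≈ 10.435)
Add(L, Mul(2, 98)) = Add(Rational(240, 23), Mul(2, 98)) = Add(Rational(240, 23), 196) = Rational(4748, 23)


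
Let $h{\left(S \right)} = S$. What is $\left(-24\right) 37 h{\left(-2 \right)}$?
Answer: $1776$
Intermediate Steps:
$\left(-24\right) 37 h{\left(-2 \right)} = \left(-24\right) 37 \left(-2\right) = \left(-888\right) \left(-2\right) = 1776$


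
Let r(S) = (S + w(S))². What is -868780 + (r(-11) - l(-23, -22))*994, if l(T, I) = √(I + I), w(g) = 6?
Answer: -843930 - 1988*I*√11 ≈ -8.4393e+5 - 6593.5*I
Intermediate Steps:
l(T, I) = √2*√I (l(T, I) = √(2*I) = √2*√I)
r(S) = (6 + S)² (r(S) = (S + 6)² = (6 + S)²)
-868780 + (r(-11) - l(-23, -22))*994 = -868780 + ((6 - 11)² - √2*√(-22))*994 = -868780 + ((-5)² - √2*I*√22)*994 = -868780 + (25 - 2*I*√11)*994 = -868780 + (24850 - 1988*I*√11) = -843930 - 1988*I*√11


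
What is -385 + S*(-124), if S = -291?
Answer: 35699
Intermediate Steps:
-385 + S*(-124) = -385 - 291*(-124) = -385 + 36084 = 35699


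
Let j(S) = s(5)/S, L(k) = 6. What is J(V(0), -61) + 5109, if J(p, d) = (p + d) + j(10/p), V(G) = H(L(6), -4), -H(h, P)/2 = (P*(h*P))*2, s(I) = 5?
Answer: 4472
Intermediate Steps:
j(S) = 5/S
H(h, P) = -4*h*P² (H(h, P) = -2*P*(h*P)*2 = -2*P*(P*h)*2 = -2*h*P²*2 = -4*h*P²)
V(G) = -384 (V(G) = -4*6*(-4)² = -4*6*16 = -384)
J(p, d) = d + 3*p/2 (J(p, d) = (p + d) + 5/((10/p)) = (d + p) + 5*(p/10) = (d + p) + p/2 = d + 3*p/2)
J(V(0), -61) + 5109 = (-61 + (3/2)*(-384)) + 5109 = (-61 - 576) + 5109 = -637 + 5109 = 4472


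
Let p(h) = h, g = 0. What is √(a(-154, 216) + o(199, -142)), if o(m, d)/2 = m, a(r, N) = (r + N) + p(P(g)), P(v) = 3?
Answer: √463 ≈ 21.517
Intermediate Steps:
a(r, N) = 3 + N + r (a(r, N) = (r + N) + 3 = (N + r) + 3 = 3 + N + r)
o(m, d) = 2*m
√(a(-154, 216) + o(199, -142)) = √((3 + 216 - 154) + 2*199) = √(65 + 398) = √463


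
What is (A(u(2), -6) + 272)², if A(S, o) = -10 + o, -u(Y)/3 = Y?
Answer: 65536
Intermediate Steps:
u(Y) = -3*Y
(A(u(2), -6) + 272)² = ((-10 - 6) + 272)² = (-16 + 272)² = 256² = 65536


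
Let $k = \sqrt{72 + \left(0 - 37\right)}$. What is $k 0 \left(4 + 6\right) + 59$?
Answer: $59$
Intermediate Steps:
$k = \sqrt{35}$ ($k = \sqrt{72 + \left(0 - 37\right)} = \sqrt{72 - 37} = \sqrt{35} \approx 5.9161$)
$k 0 \left(4 + 6\right) + 59 = \sqrt{35} \cdot 0 \left(4 + 6\right) + 59 = \sqrt{35} \cdot 0 \cdot 10 + 59 = \sqrt{35} \cdot 0 + 59 = 0 + 59 = 59$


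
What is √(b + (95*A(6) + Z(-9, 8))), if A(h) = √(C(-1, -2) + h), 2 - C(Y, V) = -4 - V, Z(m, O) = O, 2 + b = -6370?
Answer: √(-6364 + 95*√10) ≈ 77.869*I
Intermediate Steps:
b = -6372 (b = -2 - 6370 = -6372)
C(Y, V) = 6 + V (C(Y, V) = 2 - (-4 - V) = 2 + (4 + V) = 6 + V)
A(h) = √(4 + h) (A(h) = √((6 - 2) + h) = √(4 + h))
√(b + (95*A(6) + Z(-9, 8))) = √(-6372 + (95*√(4 + 6) + 8)) = √(-6372 + (95*√10 + 8)) = √(-6372 + (8 + 95*√10)) = √(-6364 + 95*√10)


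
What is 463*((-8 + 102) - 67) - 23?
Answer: 12478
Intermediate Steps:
463*((-8 + 102) - 67) - 23 = 463*(94 - 67) - 23 = 463*27 - 23 = 12501 - 23 = 12478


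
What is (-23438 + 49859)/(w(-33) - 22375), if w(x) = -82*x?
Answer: -26421/19669 ≈ -1.3433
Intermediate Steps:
(-23438 + 49859)/(w(-33) - 22375) = (-23438 + 49859)/(-82*(-33) - 22375) = 26421/(2706 - 22375) = 26421/(-19669) = 26421*(-1/19669) = -26421/19669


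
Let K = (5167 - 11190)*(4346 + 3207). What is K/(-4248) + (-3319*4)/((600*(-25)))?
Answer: 28434674227/2655000 ≈ 10710.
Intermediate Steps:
K = -45491719 (K = -6023*7553 = -45491719)
K/(-4248) + (-3319*4)/((600*(-25))) = -45491719/(-4248) + (-3319*4)/((600*(-25))) = -45491719*(-1/4248) - 13276/(-15000) = 45491719/4248 - 13276*(-1/15000) = 45491719/4248 + 3319/3750 = 28434674227/2655000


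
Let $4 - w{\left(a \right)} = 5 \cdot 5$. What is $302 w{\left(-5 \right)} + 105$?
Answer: $-6237$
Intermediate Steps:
$w{\left(a \right)} = -21$ ($w{\left(a \right)} = 4 - 5 \cdot 5 = 4 - 25 = -21$)
$302 w{\left(-5 \right)} + 105 = 302 \left(-21\right) + 105 = -6342 + 105 = -6237$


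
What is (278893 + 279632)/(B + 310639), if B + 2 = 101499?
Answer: 558525/412136 ≈ 1.3552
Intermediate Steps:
B = 101497 (B = -2 + 101499 = 101497)
(278893 + 279632)/(B + 310639) = (278893 + 279632)/(101497 + 310639) = 558525/412136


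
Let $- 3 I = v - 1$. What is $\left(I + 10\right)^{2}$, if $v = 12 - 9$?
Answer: $\frac{784}{9} \approx 87.111$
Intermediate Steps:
$v = 3$ ($v = 12 - 9 = 3$)
$I = - \frac{2}{3}$ ($I = - \frac{3 - 1}{3} = \left(- \frac{1}{3}\right) 2 = - \frac{2}{3} \approx -0.66667$)
$\left(I + 10\right)^{2} = \left(- \frac{2}{3} + 10\right)^{2} = \left(\frac{28}{3}\right)^{2} = \frac{784}{9}$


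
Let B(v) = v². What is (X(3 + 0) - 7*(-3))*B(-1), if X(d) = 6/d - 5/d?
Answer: 64/3 ≈ 21.333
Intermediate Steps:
X(d) = 1/d
(X(3 + 0) - 7*(-3))*B(-1) = (1/(3 + 0) - 7*(-3))*(-1)² = (1/3 + 21)*1 = (⅓ + 21)*1 = (64/3)*1 = 64/3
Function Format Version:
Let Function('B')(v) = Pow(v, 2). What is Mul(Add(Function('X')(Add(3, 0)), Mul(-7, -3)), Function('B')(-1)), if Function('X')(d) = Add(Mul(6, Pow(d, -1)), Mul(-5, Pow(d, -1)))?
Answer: Rational(64, 3) ≈ 21.333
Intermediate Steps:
Function('X')(d) = Pow(d, -1)
Mul(Add(Function('X')(Add(3, 0)), Mul(-7, -3)), Function('B')(-1)) = Mul(Add(Pow(Add(3, 0), -1), Mul(-7, -3)), Pow(-1, 2)) = Mul(Add(Pow(3, -1), 21), 1) = Mul(Add(Rational(1, 3), 21), 1) = Mul(Rational(64, 3), 1) = Rational(64, 3)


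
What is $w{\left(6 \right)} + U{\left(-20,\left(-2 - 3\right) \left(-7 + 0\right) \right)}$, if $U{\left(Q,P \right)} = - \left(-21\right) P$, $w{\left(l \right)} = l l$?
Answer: $771$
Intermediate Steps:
$w{\left(l \right)} = l^{2}$
$U{\left(Q,P \right)} = 21 P$
$w{\left(6 \right)} + U{\left(-20,\left(-2 - 3\right) \left(-7 + 0\right) \right)} = 6^{2} + 21 \left(-2 - 3\right) \left(-7 + 0\right) = 36 + 21 \left(\left(-5\right) \left(-7\right)\right) = 36 + 21 \cdot 35 = 36 + 735 = 771$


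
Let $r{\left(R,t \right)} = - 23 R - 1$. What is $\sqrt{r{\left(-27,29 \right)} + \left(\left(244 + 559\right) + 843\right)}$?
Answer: $\sqrt{2266} \approx 47.603$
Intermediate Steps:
$r{\left(R,t \right)} = -1 - 23 R$
$\sqrt{r{\left(-27,29 \right)} + \left(\left(244 + 559\right) + 843\right)} = \sqrt{\left(-1 - -621\right) + \left(\left(244 + 559\right) + 843\right)} = \sqrt{\left(-1 + 621\right) + \left(803 + 843\right)} = \sqrt{620 + 1646} = \sqrt{2266}$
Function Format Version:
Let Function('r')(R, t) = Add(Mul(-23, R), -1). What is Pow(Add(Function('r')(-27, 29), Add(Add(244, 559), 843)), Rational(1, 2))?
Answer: Pow(2266, Rational(1, 2)) ≈ 47.603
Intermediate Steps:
Function('r')(R, t) = Add(-1, Mul(-23, R))
Pow(Add(Function('r')(-27, 29), Add(Add(244, 559), 843)), Rational(1, 2)) = Pow(Add(Add(-1, Mul(-23, -27)), Add(Add(244, 559), 843)), Rational(1, 2)) = Pow(Add(Add(-1, 621), Add(803, 843)), Rational(1, 2)) = Pow(Add(620, 1646), Rational(1, 2)) = Pow(2266, Rational(1, 2))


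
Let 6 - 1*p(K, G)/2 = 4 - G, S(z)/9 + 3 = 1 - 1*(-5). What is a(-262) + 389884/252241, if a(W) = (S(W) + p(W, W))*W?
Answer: 2961940990/22931 ≈ 1.2917e+5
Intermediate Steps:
S(z) = 27 (S(z) = -27 + 9*(1 - 1*(-5)) = -27 + 9*(1 + 5) = -27 + 9*6 = -27 + 54 = 27)
p(K, G) = 4 + 2*G (p(K, G) = 12 - 2*(4 - G) = 12 + (-8 + 2*G) = 4 + 2*G)
a(W) = W*(31 + 2*W) (a(W) = (27 + (4 + 2*W))*W = (31 + 2*W)*W = W*(31 + 2*W))
a(-262) + 389884/252241 = -262*(31 + 2*(-262)) + 389884/252241 = -262*(31 - 524) + 389884*(1/252241) = -262*(-493) + 35444/22931 = 129166 + 35444/22931 = 2961940990/22931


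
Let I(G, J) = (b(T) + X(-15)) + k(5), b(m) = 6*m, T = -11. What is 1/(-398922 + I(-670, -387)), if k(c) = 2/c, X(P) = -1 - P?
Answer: -5/1994868 ≈ -2.5064e-6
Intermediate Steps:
I(G, J) = -258/5 (I(G, J) = (6*(-11) + (-1 - 1*(-15))) + 2/5 = (-66 + (-1 + 15)) + 2*(1/5) = (-66 + 14) + 2/5 = -52 + 2/5 = -258/5)
1/(-398922 + I(-670, -387)) = 1/(-398922 - 258/5) = 1/(-1994868/5) = -5/1994868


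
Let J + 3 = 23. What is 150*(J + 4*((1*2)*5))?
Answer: 9000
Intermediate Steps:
J = 20 (J = -3 + 23 = 20)
150*(J + 4*((1*2)*5)) = 150*(20 + 4*((1*2)*5)) = 150*(20 + 4*(2*5)) = 150*(20 + 4*10) = 150*(20 + 40) = 150*60 = 9000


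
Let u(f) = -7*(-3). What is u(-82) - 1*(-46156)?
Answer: 46177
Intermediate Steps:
u(f) = 21
u(-82) - 1*(-46156) = 21 - 1*(-46156) = 21 + 46156 = 46177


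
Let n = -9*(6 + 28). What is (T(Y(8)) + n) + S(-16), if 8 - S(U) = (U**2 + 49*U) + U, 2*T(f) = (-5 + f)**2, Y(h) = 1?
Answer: 254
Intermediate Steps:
T(f) = (-5 + f)**2/2
S(U) = 8 - U**2 - 50*U (S(U) = 8 - ((U**2 + 49*U) + U) = 8 - (U**2 + 50*U) = 8 + (-U**2 - 50*U) = 8 - U**2 - 50*U)
n = -306 (n = -9*34 = -306)
(T(Y(8)) + n) + S(-16) = ((-5 + 1)**2/2 - 306) + (8 - 1*(-16)**2 - 50*(-16)) = ((1/2)*(-4)**2 - 306) + (8 - 1*256 + 800) = ((1/2)*16 - 306) + (8 - 256 + 800) = (8 - 306) + 552 = -298 + 552 = 254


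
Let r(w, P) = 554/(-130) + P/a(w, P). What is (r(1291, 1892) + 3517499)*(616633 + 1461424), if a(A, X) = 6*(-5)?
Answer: 1425337583981032/195 ≈ 7.3094e+12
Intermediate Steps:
a(A, X) = -30
r(w, P) = -277/65 - P/30 (r(w, P) = 554/(-130) + P/(-30) = 554*(-1/130) + P*(-1/30) = -277/65 - P/30)
(r(1291, 1892) + 3517499)*(616633 + 1461424) = ((-277/65 - 1/30*1892) + 3517499)*(616633 + 1461424) = ((-277/65 - 946/15) + 3517499)*2078057 = (-13129/195 + 3517499)*2078057 = (685899176/195)*2078057 = 1425337583981032/195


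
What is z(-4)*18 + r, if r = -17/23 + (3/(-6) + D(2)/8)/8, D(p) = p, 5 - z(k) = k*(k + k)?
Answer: -358263/736 ≈ -486.77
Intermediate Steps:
z(k) = 5 - 2*k**2 (z(k) = 5 - k*(k + k) = 5 - k*2*k = 5 - 2*k**2)
r = -567/736 (r = -17/23 + (3/(-6) + 2/8)/8 = -17*1/23 + (3*(-1/6) + 2*(1/8))*(1/8) = -17/23 + (-1/2 + 1/4)*(1/8) = -17/23 - 1/4*1/8 = -17/23 - 1/32 = -567/736 ≈ -0.77038)
z(-4)*18 + r = (5 - 2*(-4)**2)*18 - 567/736 = (5 - 2*16)*18 - 567/736 = (5 - 32)*18 - 567/736 = -27*18 - 567/736 = -486 - 567/736 = -358263/736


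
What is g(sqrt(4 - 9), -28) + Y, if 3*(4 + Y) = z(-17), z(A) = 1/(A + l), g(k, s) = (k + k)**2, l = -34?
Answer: -3673/153 ≈ -24.007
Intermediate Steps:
g(k, s) = 4*k**2 (g(k, s) = (2*k)**2 = 4*k**2)
z(A) = 1/(-34 + A) (z(A) = 1/(A - 34) = 1/(-34 + A))
Y = -613/153 (Y = -4 + 1/(3*(-34 - 17)) = -4 + (1/3)/(-51) = -4 + (1/3)*(-1/51) = -4 - 1/153 = -613/153 ≈ -4.0065)
g(sqrt(4 - 9), -28) + Y = 4*(sqrt(4 - 9))**2 - 613/153 = 4*(sqrt(-5))**2 - 613/153 = 4*(I*sqrt(5))**2 - 613/153 = 4*(-5) - 613/153 = -20 - 613/153 = -3673/153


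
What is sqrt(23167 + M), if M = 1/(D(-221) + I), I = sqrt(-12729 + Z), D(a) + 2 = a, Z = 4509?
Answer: sqrt(23167 - 1/(223 - 2*I*sqrt(2055))) ≈ 152.21 - 0.e-6*I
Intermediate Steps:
D(a) = -2 + a
I = 2*I*sqrt(2055) (I = sqrt(-12729 + 4509) = sqrt(-8220) = 2*I*sqrt(2055) ≈ 90.664*I)
M = 1/(-223 + 2*I*sqrt(2055)) (M = 1/((-2 - 221) + 2*I*sqrt(2055)) = 1/(-223 + 2*I*sqrt(2055)) ≈ -0.0038482 - 0.0015646*I)
sqrt(23167 + M) = sqrt(23167 + (-223/57949 - 2*I*sqrt(2055)/57949)) = sqrt(1342504260/57949 - 2*I*sqrt(2055)/57949)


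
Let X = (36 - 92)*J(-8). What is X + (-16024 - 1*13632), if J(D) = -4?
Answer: -29432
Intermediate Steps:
X = 224 (X = (36 - 92)*(-4) = -56*(-4) = 224)
X + (-16024 - 1*13632) = 224 + (-16024 - 1*13632) = 224 + (-16024 - 13632) = 224 - 29656 = -29432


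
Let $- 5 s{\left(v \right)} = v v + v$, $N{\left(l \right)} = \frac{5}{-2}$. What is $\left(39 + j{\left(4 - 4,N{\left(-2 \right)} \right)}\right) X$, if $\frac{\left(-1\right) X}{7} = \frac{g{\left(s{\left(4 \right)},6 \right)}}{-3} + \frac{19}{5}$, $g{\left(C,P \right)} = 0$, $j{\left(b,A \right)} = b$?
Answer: $- \frac{5187}{5} \approx -1037.4$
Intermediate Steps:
$N{\left(l \right)} = - \frac{5}{2}$ ($N{\left(l \right)} = 5 \left(- \frac{1}{2}\right) = - \frac{5}{2}$)
$s{\left(v \right)} = - \frac{v}{5} - \frac{v^{2}}{5}$ ($s{\left(v \right)} = - \frac{v v + v}{5} = - \frac{v^{2} + v}{5} = - \frac{v + v^{2}}{5} = - \frac{v}{5} - \frac{v^{2}}{5}$)
$X = - \frac{133}{5}$ ($X = - 7 \left(\frac{0}{-3} + \frac{19}{5}\right) = - 7 \left(0 \left(- \frac{1}{3}\right) + 19 \cdot \frac{1}{5}\right) = - 7 \left(0 + \frac{19}{5}\right) = \left(-7\right) \frac{19}{5} = - \frac{133}{5} \approx -26.6$)
$\left(39 + j{\left(4 - 4,N{\left(-2 \right)} \right)}\right) X = \left(39 + \left(4 - 4\right)\right) \left(- \frac{133}{5}\right) = \left(39 + 0\right) \left(- \frac{133}{5}\right) = 39 \left(- \frac{133}{5}\right) = - \frac{5187}{5}$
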